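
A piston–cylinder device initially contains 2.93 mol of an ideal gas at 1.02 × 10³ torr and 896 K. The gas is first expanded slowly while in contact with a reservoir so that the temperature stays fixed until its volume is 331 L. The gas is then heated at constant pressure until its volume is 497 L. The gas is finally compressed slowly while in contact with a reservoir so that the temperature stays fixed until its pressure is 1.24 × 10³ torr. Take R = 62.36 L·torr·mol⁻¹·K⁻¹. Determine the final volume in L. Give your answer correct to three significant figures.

From PV = nRT: V₁ = nRT₁/P₁ = 160.5 L.
T constant ⇒ Boyle's law P V = const: T₂ = T₁; P₂ = P₁·(V₁/V₂) = 494.6 torr.
Isobaric, so V/T is constant: P₃ = P₂; T₃ = T₂·(V₃/V₂) = 1345 K.
Isothermal, so P V is constant: T₄ = T₃; V₄ = V₃·(P₃/P₄) = 198.2 L.

V₄ ≈ 198 L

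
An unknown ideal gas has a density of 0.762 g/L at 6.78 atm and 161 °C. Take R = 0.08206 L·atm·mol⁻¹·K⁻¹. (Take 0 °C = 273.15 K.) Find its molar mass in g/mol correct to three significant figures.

ρ = PM/(RT) ⇒ M = ρRT/P = (0.762 × 0.08206 × 434.1) / 6.78

M ≈ 4.00 g/mol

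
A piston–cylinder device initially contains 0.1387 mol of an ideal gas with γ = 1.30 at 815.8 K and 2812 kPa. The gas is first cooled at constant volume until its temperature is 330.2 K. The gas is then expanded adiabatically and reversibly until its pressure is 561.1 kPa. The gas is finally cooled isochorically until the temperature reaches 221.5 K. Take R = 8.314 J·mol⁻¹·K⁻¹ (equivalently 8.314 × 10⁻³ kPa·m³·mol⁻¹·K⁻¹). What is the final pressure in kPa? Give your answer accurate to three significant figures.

P₄ ≈ 443 kPa

From PV = nRT: V₁ = nRT₁/P₁ = 0.0003345 m³.
Isochoric, so P/T is constant: V₂ = V₁; P₂ = P₁·(T₂/T₁) = 1138 kPa.
Reversible adiabatic, γ = 1.30: T₃ = T₂·(P₃/P₂)^((γ−1)/γ) = 280.5 K; V₃ = V₂·(P₂/P₃)^(1/γ) = 0.0005764 m³.
Isochoric, so P/T is constant: V₄ = V₃; P₄ = P₃·(T₄/T₃) = 443.1 kPa.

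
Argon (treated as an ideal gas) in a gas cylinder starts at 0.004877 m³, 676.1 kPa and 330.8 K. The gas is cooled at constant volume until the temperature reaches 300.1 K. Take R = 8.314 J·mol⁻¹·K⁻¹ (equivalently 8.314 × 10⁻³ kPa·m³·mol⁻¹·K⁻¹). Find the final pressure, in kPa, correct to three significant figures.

V constant ⇒ P ∝ T: V₂ = V₁; P₂ = P₁·(T₂/T₁) = 613.4 kPa.

P₂ ≈ 613 kPa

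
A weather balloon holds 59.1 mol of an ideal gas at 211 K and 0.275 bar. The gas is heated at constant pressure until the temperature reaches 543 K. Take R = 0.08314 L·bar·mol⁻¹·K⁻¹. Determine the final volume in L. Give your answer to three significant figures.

V₂ ≈ 9.70e+03 L

From PV = nRT: V₁ = nRT₁/P₁ = 3770 L.
P constant ⇒ V ∝ T: P₂ = P₁; V₂ = V₁·(T₂/T₁) = 9702 L.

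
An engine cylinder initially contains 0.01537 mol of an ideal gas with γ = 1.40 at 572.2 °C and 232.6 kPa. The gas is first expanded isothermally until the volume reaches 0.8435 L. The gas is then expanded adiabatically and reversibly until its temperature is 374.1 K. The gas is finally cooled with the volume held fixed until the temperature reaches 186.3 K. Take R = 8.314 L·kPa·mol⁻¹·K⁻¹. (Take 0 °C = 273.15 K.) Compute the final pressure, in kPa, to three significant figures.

Convert: T₁ = 845.4 K.
From PV = nRT: V₁ = nRT₁/P₁ = 0.4644 L.
Isothermal, so P V is constant: T₂ = T₁; P₂ = P₁·(V₁/V₂) = 128.1 kPa.
Adiabatic (γ = 1.40), T V^(γ−1) and P V^γ constant: P₃ = P₂·(T₃/T₂)^(γ/(γ−1)) = 7.384 kPa; V₃ = V₂·(T₂/T₃)^(1/(γ−1)) = 6.475 L.
V constant ⇒ P ∝ T: V₄ = V₃; P₄ = P₃·(T₄/T₃) = 3.677 kPa.

P₄ ≈ 3.68 kPa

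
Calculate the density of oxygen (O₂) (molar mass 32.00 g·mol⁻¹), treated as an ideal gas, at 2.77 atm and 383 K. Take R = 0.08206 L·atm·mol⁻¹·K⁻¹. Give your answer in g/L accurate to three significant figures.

ρ ≈ 2.82 g/L

ρ = PM/(RT) = (2.77 × 32.00) / (0.08206 × 383.0)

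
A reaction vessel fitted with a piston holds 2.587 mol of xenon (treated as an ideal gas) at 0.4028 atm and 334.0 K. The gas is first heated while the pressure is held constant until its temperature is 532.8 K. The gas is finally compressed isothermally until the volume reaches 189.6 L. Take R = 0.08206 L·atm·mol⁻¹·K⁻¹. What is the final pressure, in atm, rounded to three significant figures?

From PV = nRT: V₁ = nRT₁/P₁ = 176.0 L.
P constant ⇒ V ∝ T: P₂ = P₁; V₂ = V₁·(T₂/T₁) = 280.8 L.
Isothermal, so P V is constant: T₃ = T₂; P₃ = P₂·(V₂/V₃) = 0.5966 atm.

P₃ ≈ 0.597 atm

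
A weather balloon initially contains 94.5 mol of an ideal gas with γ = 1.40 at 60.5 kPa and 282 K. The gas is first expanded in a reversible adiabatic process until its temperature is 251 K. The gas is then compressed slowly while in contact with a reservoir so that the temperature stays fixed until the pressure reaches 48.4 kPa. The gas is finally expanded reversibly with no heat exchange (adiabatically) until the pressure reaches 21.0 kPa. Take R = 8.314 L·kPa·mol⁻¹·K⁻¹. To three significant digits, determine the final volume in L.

V₄ ≈ 7.40e+03 L

From PV = nRT: V₁ = nRT₁/P₁ = 3662 L.
Reversible adiabatic, γ = 1.40: P₂ = P₁·(T₂/T₁)^(γ/(γ−1)) = 40.25 kPa; V₂ = V₁·(T₁/T₂)^(1/(γ−1)) = 4900 L.
T constant ⇒ Boyle's law P V = const: T₃ = T₂; V₃ = V₂·(P₂/P₃) = 4074 L.
Reversible adiabatic, γ = 1.40: T₄ = T₃·(P₄/P₃)^((γ−1)/γ) = 197.7 K; V₄ = V₃·(P₃/P₄)^(1/γ) = 7398 L.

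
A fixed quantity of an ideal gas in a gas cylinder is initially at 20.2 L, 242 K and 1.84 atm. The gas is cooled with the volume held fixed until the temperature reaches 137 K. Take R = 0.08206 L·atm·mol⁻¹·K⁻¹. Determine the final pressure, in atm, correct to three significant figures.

V constant ⇒ P ∝ T: V₂ = V₁; P₂ = P₁·(T₂/T₁) = 1.042 atm.

P₂ ≈ 1.04 atm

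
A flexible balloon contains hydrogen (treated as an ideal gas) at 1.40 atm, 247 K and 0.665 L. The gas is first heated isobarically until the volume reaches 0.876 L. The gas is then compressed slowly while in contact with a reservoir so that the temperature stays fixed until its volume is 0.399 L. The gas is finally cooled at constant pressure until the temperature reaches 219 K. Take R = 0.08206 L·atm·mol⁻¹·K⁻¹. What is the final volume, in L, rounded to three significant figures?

V₄ ≈ 0.269 L

P constant ⇒ V ∝ T: P₂ = P₁; T₂ = T₁·(V₂/V₁) = 325.4 K.
T constant ⇒ Boyle's law P V = const: T₃ = T₂; P₃ = P₂·(V₂/V₃) = 3.074 atm.
P constant ⇒ V ∝ T: P₄ = P₃; V₄ = V₃·(T₄/T₃) = 0.2686 L.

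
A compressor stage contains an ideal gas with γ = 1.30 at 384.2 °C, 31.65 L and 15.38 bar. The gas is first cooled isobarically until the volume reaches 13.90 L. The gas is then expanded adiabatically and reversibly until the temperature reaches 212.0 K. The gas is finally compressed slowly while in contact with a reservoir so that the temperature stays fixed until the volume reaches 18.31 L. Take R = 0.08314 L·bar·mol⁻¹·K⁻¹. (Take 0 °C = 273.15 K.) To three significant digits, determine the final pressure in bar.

Convert: T₁ = 657.3 K.
P constant ⇒ V ∝ T: P₂ = P₁; T₂ = T₁·(V₂/V₁) = 288.7 K.
Reversible adiabatic, γ = 1.30: P₃ = P₂·(T₃/T₂)^(γ/(γ−1)) = 4.035 bar; V₃ = V₂·(T₂/T₃)^(1/(γ−1)) = 38.91 L.
T constant ⇒ Boyle's law P V = const: T₄ = T₃; P₄ = P₃·(V₃/V₄) = 8.574 bar.

P₄ ≈ 8.57 bar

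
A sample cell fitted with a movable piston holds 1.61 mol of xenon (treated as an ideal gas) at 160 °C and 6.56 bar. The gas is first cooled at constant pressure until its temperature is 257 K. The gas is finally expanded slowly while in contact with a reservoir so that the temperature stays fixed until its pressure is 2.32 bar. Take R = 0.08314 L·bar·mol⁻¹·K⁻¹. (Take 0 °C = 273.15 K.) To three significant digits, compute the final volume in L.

Convert: T₁ = 433.1 K.
From PV = nRT: V₁ = nRT₁/P₁ = 8.838 L.
P constant ⇒ V ∝ T: P₂ = P₁; V₂ = V₁·(T₂/T₁) = 5.244 L.
T constant ⇒ Boyle's law P V = const: T₃ = T₂; V₃ = V₂·(P₂/P₃) = 14.83 L.

V₃ ≈ 14.8 L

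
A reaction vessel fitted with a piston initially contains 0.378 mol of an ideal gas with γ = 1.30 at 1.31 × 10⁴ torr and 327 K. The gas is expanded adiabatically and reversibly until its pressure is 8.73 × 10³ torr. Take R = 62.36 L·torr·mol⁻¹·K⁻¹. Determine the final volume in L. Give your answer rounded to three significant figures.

V₂ ≈ 0.804 L

From PV = nRT: V₁ = nRT₁/P₁ = 0.5884 L.
Reversible adiabatic, γ = 1.30: T₂ = T₁·(P₂/P₁)^((γ−1)/γ) = 297.8 K; V₂ = V₁·(P₁/P₂)^(1/γ) = 0.8040 L.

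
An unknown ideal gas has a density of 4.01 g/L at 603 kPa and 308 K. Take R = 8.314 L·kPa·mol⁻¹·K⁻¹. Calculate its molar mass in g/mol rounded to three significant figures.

M ≈ 17.0 g/mol

ρ = PM/(RT) ⇒ M = ρRT/P = (4.01 × 8.314 × 308.0) / 603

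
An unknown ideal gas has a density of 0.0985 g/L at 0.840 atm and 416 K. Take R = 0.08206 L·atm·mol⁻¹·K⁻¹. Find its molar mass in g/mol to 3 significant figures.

ρ = PM/(RT) ⇒ M = ρRT/P = (0.0985 × 0.08206 × 416.0) / 0.840

M ≈ 4.00 g/mol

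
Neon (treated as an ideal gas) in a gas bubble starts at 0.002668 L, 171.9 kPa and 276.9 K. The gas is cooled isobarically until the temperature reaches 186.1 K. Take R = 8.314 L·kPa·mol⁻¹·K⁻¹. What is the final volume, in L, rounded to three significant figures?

P constant ⇒ V ∝ T: P₂ = P₁; V₂ = V₁·(T₂/T₁) = 0.001793 L.

V₂ ≈ 0.00179 L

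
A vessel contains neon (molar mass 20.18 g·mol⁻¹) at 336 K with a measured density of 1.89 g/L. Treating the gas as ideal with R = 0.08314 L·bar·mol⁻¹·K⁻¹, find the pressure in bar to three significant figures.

P ≈ 2.62 bar

ρ = PM/(RT) ⇒ P = ρRT/M = (1.89 × 0.08314 × 336.0) / 20.18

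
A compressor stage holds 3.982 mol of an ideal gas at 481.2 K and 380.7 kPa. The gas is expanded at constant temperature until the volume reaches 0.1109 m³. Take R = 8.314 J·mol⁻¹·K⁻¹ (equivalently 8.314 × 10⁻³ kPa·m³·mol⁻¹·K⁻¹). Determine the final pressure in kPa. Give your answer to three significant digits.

P₂ ≈ 144 kPa

From PV = nRT: V₁ = nRT₁/P₁ = 0.04185 m³.
Isothermal, so P V is constant: T₂ = T₁; P₂ = P₁·(V₁/V₂) = 143.6 kPa.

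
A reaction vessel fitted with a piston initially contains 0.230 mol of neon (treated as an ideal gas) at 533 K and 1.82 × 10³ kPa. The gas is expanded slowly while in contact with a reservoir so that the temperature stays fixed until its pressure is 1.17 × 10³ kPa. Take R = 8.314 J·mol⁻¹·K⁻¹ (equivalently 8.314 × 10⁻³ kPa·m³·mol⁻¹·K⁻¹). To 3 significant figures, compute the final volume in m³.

From PV = nRT: V₁ = nRT₁/P₁ = 0.0005600 m³.
Isothermal, so P V is constant: T₂ = T₁; V₂ = V₁·(P₁/P₂) = 0.0008711 m³.

V₂ ≈ 0.000871 m³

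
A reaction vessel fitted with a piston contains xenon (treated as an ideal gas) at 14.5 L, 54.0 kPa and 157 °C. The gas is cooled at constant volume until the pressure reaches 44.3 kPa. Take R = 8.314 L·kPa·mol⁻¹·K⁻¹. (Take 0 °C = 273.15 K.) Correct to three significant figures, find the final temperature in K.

T₂ ≈ 353 K

Convert: T₁ = 430.1 K.
V constant ⇒ P ∝ T: V₂ = V₁; T₂ = T₁·(P₂/P₁) = 352.9 K.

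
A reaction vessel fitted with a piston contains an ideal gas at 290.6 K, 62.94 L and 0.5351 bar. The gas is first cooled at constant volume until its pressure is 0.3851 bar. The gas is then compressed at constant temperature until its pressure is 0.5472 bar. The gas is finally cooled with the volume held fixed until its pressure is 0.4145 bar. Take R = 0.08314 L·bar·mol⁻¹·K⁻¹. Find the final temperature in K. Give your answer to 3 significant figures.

V constant ⇒ P ∝ T: V₂ = V₁; T₂ = T₁·(P₂/P₁) = 209.1 K.
Isothermal, so P V is constant: T₃ = T₂; V₃ = V₂·(P₂/P₃) = 44.29 L.
Isochoric, so P/T is constant: V₄ = V₃; T₄ = T₃·(P₄/P₃) = 158.4 K.

T₄ ≈ 158 K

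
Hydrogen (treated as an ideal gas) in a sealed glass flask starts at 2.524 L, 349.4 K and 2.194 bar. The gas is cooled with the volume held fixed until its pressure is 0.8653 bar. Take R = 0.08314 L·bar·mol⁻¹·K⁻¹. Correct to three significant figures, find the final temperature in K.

V constant ⇒ P ∝ T: V₂ = V₁; T₂ = T₁·(P₂/P₁) = 137.8 K.

T₂ ≈ 138 K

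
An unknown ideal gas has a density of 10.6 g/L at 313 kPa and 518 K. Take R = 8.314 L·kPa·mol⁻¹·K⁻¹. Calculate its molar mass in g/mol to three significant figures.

ρ = PM/(RT) ⇒ M = ρRT/P = (10.6 × 8.314 × 518.0) / 313

M ≈ 146 g/mol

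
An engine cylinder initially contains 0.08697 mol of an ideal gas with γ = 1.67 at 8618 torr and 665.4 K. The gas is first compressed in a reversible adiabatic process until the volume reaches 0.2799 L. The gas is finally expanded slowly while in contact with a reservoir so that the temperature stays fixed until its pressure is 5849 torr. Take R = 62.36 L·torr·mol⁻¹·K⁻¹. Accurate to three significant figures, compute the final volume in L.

From PV = nRT: V₁ = nRT₁/P₁ = 0.4187 L.
Adiabatic (γ = 1.67), T V^(γ−1) and P V^γ constant: T₂ = T₁·(V₁/V₂)^(γ−1) = 871.6 K; P₂ = P₁·(V₁/V₂)^γ = 1.689e+04 torr.
T constant ⇒ Boyle's law P V = const: T₃ = T₂; V₃ = V₂·(P₂/P₃) = 0.8082 L.

V₃ ≈ 0.808 L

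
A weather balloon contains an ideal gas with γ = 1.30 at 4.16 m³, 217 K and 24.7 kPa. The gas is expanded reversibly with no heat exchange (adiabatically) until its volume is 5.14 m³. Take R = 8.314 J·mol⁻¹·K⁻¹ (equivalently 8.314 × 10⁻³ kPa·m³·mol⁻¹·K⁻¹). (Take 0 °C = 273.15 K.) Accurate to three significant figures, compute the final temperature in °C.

T₂ ≈ -69.5 °C

Adiabatic (γ = 1.30), T V^(γ−1) and P V^γ constant: T₂ = T₁·(V₁/V₂)^(γ−1) = 203.7 K; P₂ = P₁·(V₁/V₂)^γ = 18.76 kPa.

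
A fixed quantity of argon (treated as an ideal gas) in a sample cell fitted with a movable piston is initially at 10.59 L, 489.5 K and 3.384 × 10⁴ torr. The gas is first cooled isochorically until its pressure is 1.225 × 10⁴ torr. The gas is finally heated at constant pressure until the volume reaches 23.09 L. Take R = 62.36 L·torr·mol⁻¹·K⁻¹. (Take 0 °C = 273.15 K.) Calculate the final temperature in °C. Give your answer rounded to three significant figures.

V constant ⇒ P ∝ T: V₂ = V₁; T₂ = T₁·(P₂/P₁) = 177.2 K.
P constant ⇒ V ∝ T: P₃ = P₂; T₃ = T₂·(V₃/V₂) = 386.4 K.

T₃ ≈ 113 °C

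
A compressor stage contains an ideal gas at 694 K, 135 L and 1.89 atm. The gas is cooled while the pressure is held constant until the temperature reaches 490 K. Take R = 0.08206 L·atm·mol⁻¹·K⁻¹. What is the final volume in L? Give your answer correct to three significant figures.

V₂ ≈ 95.3 L

P constant ⇒ V ∝ T: P₂ = P₁; V₂ = V₁·(T₂/T₁) = 95.32 L.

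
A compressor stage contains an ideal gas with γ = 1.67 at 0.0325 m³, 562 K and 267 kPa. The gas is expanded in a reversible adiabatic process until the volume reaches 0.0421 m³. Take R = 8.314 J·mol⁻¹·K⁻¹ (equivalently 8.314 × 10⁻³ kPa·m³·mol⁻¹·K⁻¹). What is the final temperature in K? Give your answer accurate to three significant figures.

Reversible adiabatic, γ = 1.67: T₂ = T₁·(V₁/V₂)^(γ−1) = 472.5 K; P₂ = P₁·(V₁/V₂)^γ = 173.3 kPa.

T₂ ≈ 473 K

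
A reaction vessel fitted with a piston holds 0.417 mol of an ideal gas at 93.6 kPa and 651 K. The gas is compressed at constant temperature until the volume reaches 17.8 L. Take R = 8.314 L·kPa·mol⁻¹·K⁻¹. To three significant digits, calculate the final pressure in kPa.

From PV = nRT: V₁ = nRT₁/P₁ = 24.11 L.
Isothermal, so P V is constant: T₂ = T₁; P₂ = P₁·(V₁/V₂) = 126.8 kPa.

P₂ ≈ 127 kPa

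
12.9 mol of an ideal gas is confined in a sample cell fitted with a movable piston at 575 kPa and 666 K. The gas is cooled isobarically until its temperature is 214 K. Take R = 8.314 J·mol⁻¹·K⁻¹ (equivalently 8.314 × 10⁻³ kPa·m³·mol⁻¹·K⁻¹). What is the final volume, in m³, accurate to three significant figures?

From PV = nRT: V₁ = nRT₁/P₁ = 0.1242 m³.
Isobaric, so V/T is constant: P₂ = P₁; V₂ = V₁·(T₂/T₁) = 0.03992 m³.

V₂ ≈ 0.0399 m³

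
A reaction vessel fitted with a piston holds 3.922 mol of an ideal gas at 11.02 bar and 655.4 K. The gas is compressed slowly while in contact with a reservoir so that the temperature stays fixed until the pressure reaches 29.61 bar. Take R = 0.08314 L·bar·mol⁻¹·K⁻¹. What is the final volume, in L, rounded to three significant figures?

V₂ ≈ 7.22 L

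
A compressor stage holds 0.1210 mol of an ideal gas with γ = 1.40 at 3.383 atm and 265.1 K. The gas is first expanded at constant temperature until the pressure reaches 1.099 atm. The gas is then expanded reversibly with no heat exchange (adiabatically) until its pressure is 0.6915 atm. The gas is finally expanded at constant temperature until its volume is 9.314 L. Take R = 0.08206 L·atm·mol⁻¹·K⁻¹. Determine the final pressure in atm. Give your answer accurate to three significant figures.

From PV = nRT: V₁ = nRT₁/P₁ = 0.7781 L.
T constant ⇒ Boyle's law P V = const: T₂ = T₁; V₂ = V₁·(P₁/P₂) = 2.395 L.
Adiabatic (γ = 1.40), T V^(γ−1) and P V^γ constant: T₃ = T₂·(P₃/P₂)^((γ−1)/γ) = 232.2 K; V₃ = V₂·(P₂/P₃)^(1/γ) = 3.335 L.
Isothermal, so P V is constant: T₄ = T₃; P₄ = P₃·(V₃/V₄) = 0.2476 atm.

P₄ ≈ 0.248 atm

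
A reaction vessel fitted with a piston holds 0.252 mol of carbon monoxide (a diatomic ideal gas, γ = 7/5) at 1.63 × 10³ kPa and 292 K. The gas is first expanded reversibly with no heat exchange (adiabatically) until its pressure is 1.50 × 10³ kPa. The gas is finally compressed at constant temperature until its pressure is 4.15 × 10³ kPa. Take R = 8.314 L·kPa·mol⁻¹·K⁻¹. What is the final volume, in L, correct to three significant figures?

From PV = nRT: V₁ = nRT₁/P₁ = 0.3753 L.
Adiabatic (γ = 7/5), T V^(γ−1) and P V^γ constant: T₂ = T₁·(P₂/P₁)^((γ−1)/γ) = 285.1 K; V₂ = V₁·(P₁/P₂)^(1/γ) = 0.3983 L.
Isothermal, so P V is constant: T₃ = T₂; V₃ = V₂·(P₂/P₃) = 0.1440 L.

V₃ ≈ 0.144 L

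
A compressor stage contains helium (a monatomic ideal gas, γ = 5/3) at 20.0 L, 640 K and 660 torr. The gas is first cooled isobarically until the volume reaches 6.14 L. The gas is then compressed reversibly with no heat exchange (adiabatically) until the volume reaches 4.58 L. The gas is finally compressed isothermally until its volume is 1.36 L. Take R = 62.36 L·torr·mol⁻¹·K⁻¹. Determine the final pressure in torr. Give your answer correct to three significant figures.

P₄ ≈ 3.62e+03 torr

P constant ⇒ V ∝ T: P₂ = P₁; T₂ = T₁·(V₂/V₁) = 196.5 K.
Reversible adiabatic, γ = 5/3: T₃ = T₂·(V₂/V₃)^(γ−1) = 238.9 K; P₃ = P₂·(V₂/V₃)^γ = 1076 torr.
T constant ⇒ Boyle's law P V = const: T₄ = T₃; P₄ = P₃·(V₃/V₄) = 3623 torr.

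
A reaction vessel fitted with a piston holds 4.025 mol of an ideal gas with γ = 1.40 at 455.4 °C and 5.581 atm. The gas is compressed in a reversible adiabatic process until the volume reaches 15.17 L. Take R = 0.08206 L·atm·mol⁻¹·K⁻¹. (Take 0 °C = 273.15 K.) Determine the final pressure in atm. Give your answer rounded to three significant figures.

P₂ ≈ 24.1 atm

Convert: T₁ = 728.5 K.
From PV = nRT: V₁ = nRT₁/P₁ = 43.12 L.
Adiabatic (γ = 1.40), T V^(γ−1) and P V^γ constant: T₂ = T₁·(V₁/V₂)^(γ−1) = 1106 K; P₂ = P₁·(V₁/V₂)^γ = 24.09 atm.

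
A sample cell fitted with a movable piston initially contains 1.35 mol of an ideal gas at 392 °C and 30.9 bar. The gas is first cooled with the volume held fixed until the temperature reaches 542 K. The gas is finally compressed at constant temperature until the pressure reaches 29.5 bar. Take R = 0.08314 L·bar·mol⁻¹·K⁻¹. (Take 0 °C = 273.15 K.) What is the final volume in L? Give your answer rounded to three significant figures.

V₃ ≈ 2.06 L

Convert: T₁ = 665.1 K.
From PV = nRT: V₁ = nRT₁/P₁ = 2.416 L.
Isochoric, so P/T is constant: V₂ = V₁; P₂ = P₁·(T₂/T₁) = 25.18 bar.
Isothermal, so P V is constant: T₃ = T₂; V₃ = V₂·(P₂/P₃) = 2.062 L.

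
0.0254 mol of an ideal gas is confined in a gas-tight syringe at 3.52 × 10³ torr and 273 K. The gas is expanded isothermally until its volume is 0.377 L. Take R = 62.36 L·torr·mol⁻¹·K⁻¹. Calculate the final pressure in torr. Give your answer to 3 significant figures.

From PV = nRT: V₁ = nRT₁/P₁ = 0.1228 L.
Isothermal, so P V is constant: T₂ = T₁; P₂ = P₁·(V₁/V₂) = 1147 torr.

P₂ ≈ 1.15e+03 torr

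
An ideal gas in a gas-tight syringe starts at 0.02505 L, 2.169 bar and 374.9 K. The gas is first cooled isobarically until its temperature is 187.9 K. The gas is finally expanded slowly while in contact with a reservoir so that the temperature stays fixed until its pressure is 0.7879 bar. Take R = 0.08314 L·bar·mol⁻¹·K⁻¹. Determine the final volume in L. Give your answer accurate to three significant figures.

P constant ⇒ V ∝ T: P₂ = P₁; V₂ = V₁·(T₂/T₁) = 0.01256 L.
T constant ⇒ Boyle's law P V = const: T₃ = T₂; V₃ = V₂·(P₂/P₃) = 0.03456 L.

V₃ ≈ 0.0346 L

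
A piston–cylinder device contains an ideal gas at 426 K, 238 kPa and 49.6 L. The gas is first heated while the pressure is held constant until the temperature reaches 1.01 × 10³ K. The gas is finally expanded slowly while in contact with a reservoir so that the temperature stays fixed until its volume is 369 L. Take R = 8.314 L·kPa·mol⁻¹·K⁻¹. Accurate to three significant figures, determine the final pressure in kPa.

P₃ ≈ 75.8 kPa

P constant ⇒ V ∝ T: P₂ = P₁; V₂ = V₁·(T₂/T₁) = 117.6 L.
T constant ⇒ Boyle's law P V = const: T₃ = T₂; P₃ = P₂·(V₂/V₃) = 75.85 kPa.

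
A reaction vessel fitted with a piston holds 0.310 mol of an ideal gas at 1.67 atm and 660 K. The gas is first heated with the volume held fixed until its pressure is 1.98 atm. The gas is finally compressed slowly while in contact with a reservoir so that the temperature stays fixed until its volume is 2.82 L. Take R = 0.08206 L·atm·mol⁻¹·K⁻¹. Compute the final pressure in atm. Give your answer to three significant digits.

P₃ ≈ 7.06 atm

From PV = nRT: V₁ = nRT₁/P₁ = 10.05 L.
Isochoric, so P/T is constant: V₂ = V₁; T₂ = T₁·(P₂/P₁) = 782.5 K.
T constant ⇒ Boyle's law P V = const: T₃ = T₂; P₃ = P₂·(V₂/V₃) = 7.059 atm.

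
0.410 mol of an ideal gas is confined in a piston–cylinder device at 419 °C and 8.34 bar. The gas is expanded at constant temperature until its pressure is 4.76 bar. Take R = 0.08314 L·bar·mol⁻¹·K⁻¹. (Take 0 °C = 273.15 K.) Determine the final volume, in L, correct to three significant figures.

V₂ ≈ 4.96 L

Convert: T₁ = 692.1 K.
From PV = nRT: V₁ = nRT₁/P₁ = 2.829 L.
T constant ⇒ Boyle's law P V = const: T₂ = T₁; V₂ = V₁·(P₁/P₂) = 4.957 L.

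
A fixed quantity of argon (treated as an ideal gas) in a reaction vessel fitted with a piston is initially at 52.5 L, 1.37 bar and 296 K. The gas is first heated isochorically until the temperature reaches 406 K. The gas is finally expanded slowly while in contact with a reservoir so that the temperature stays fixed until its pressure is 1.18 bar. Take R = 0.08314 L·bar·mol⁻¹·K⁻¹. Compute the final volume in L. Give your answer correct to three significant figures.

V₃ ≈ 83.6 L

V constant ⇒ P ∝ T: V₂ = V₁; P₂ = P₁·(T₂/T₁) = 1.879 bar.
Isothermal, so P V is constant: T₃ = T₂; V₃ = V₂·(P₂/P₃) = 83.60 L.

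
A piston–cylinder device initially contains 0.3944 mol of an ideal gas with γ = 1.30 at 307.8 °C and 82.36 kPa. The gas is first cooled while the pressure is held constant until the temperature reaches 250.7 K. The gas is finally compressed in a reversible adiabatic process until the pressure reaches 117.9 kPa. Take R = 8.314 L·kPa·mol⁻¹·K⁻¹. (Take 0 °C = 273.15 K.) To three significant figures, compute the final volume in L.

V₃ ≈ 7.57 L

Convert: T₁ = 581.0 K.
From PV = nRT: V₁ = nRT₁/P₁ = 23.13 L.
Isobaric, so V/T is constant: P₂ = P₁; V₂ = V₁·(T₂/T₁) = 9.981 L.
Adiabatic (γ = 1.30), T V^(γ−1) and P V^γ constant: T₃ = T₂·(P₃/P₂)^((γ−1)/γ) = 272.3 K; V₃ = V₂·(P₂/P₃)^(1/γ) = 7.574 L.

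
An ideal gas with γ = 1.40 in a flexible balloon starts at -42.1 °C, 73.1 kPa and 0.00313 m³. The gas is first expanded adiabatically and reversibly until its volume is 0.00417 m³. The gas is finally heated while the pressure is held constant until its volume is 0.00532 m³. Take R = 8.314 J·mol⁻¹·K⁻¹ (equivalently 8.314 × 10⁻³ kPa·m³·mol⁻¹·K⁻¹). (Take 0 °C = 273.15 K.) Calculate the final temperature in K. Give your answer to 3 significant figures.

Convert: T₁ = 231.0 K.
Reversible adiabatic, γ = 1.40: T₂ = T₁·(V₁/V₂)^(γ−1) = 206.0 K; P₂ = P₁·(V₁/V₂)^γ = 48.92 kPa.
P constant ⇒ V ∝ T: P₃ = P₂; T₃ = T₂·(V₃/V₂) = 262.8 K.

T₃ ≈ 263 K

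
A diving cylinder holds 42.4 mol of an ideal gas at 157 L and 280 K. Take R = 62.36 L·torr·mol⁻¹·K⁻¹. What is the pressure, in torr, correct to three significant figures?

P ≈ 4.72e+03 torr

PV = nRT ⇒ P = nRT/V = (42.4 × 62.36 × 280) / 157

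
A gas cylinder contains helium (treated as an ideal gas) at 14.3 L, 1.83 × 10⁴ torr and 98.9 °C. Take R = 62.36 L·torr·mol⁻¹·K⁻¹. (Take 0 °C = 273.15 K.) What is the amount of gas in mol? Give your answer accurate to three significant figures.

n ≈ 11.3 mol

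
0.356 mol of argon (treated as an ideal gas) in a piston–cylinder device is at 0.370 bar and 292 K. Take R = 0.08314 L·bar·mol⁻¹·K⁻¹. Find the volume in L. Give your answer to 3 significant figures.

PV = nRT ⇒ V = nRT/P = (0.356 × 0.08314 × 292) / 0.370

V ≈ 23.4 L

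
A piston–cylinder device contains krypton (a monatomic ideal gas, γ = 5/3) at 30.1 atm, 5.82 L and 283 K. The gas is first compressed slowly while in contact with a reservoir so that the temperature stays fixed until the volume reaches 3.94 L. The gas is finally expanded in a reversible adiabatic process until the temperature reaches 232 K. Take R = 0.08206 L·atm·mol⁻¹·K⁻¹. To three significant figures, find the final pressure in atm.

P₃ ≈ 27.1 atm

Isothermal, so P V is constant: T₂ = T₁; P₂ = P₁·(V₁/V₂) = 44.46 atm.
Adiabatic (γ = 5/3), T V^(γ−1) and P V^γ constant: P₃ = P₂·(T₃/T₂)^(γ/(γ−1)) = 27.05 atm; V₃ = V₂·(T₂/T₃)^(1/(γ−1)) = 5.308 L.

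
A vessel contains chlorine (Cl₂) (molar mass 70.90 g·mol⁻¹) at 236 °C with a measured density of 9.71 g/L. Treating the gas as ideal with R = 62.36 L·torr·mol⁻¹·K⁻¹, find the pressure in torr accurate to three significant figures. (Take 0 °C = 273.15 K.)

ρ = PM/(RT) ⇒ P = ρRT/M = (9.71 × 62.36 × 509.1) / 70.90

P ≈ 4.35e+03 torr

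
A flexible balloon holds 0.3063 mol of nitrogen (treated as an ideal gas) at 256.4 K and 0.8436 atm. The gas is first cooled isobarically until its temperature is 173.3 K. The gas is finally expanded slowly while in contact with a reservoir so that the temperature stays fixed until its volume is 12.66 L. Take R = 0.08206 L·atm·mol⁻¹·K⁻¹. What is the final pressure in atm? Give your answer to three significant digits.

From PV = nRT: V₁ = nRT₁/P₁ = 7.639 L.
Isobaric, so V/T is constant: P₂ = P₁; V₂ = V₁·(T₂/T₁) = 5.163 L.
Isothermal, so P V is constant: T₃ = T₂; P₃ = P₂·(V₂/V₃) = 0.3441 atm.

P₃ ≈ 0.344 atm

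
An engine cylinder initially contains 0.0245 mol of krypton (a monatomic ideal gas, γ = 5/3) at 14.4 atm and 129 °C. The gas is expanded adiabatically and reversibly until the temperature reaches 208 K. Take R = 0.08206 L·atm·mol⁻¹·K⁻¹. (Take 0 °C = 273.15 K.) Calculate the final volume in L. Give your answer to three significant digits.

V₂ ≈ 0.151 L

Convert: T₁ = 402.1 K.
From PV = nRT: V₁ = nRT₁/P₁ = 0.05615 L.
Adiabatic (γ = 5/3), T V^(γ−1) and P V^γ constant: P₂ = P₁·(T₂/T₁)^(γ/(γ−1)) = 2.770 atm; V₂ = V₁·(T₁/T₂)^(1/(γ−1)) = 0.1509 L.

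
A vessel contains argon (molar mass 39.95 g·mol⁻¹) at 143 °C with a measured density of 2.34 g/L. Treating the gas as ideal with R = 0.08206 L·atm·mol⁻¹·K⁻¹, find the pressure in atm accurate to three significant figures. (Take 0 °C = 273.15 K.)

P ≈ 2.00 atm

ρ = PM/(RT) ⇒ P = ρRT/M = (2.34 × 0.08206 × 416.1) / 39.95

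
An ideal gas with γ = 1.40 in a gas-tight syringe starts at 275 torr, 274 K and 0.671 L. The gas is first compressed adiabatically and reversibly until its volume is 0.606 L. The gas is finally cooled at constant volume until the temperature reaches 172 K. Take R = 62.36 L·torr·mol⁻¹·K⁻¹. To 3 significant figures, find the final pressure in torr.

P₃ ≈ 191 torr

Adiabatic (γ = 1.40), T V^(γ−1) and P V^γ constant: T₂ = T₁·(V₁/V₂)^(γ−1) = 285.4 K; P₂ = P₁·(V₁/V₂)^γ = 317.2 torr.
Isochoric, so P/T is constant: V₃ = V₂; P₃ = P₂·(T₃/T₂) = 191.1 torr.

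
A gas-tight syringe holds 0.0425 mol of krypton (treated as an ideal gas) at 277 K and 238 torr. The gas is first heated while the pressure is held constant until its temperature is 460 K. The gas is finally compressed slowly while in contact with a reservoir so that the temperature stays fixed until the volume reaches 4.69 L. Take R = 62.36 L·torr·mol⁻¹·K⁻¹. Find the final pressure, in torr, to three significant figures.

From PV = nRT: V₁ = nRT₁/P₁ = 3.085 L.
P constant ⇒ V ∝ T: P₂ = P₁; V₂ = V₁·(T₂/T₁) = 5.122 L.
T constant ⇒ Boyle's law P V = const: T₃ = T₂; P₃ = P₂·(V₂/V₃) = 259.9 torr.

P₃ ≈ 260 torr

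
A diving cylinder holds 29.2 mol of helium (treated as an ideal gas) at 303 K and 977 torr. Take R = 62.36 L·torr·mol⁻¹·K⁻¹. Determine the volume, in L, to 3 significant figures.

V ≈ 565 L

PV = nRT ⇒ V = nRT/P = (29.2 × 62.36 × 303) / 977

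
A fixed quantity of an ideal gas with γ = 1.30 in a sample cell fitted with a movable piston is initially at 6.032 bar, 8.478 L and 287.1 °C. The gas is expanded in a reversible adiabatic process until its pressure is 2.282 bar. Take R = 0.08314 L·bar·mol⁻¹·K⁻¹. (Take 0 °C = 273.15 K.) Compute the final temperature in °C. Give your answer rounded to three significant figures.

T₂ ≈ 175 °C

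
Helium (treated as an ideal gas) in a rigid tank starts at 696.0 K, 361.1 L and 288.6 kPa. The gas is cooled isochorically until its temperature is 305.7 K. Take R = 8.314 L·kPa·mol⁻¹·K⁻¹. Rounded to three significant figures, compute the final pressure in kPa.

Isochoric, so P/T is constant: V₂ = V₁; P₂ = P₁·(T₂/T₁) = 126.8 kPa.

P₂ ≈ 127 kPa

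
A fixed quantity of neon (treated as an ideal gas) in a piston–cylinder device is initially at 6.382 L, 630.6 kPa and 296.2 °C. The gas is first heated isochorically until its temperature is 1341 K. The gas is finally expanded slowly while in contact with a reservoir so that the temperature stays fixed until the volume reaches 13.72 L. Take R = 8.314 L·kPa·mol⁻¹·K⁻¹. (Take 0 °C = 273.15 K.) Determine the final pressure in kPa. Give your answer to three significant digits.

Convert: T₁ = 569.3 K.
Isochoric, so P/T is constant: V₂ = V₁; P₂ = P₁·(T₂/T₁) = 1485 kPa.
T constant ⇒ Boyle's law P V = const: T₃ = T₂; P₃ = P₂·(V₂/V₃) = 690.9 kPa.

P₃ ≈ 691 kPa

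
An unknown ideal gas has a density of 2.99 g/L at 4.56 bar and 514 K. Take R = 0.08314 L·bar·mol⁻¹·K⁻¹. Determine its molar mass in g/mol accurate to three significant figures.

ρ = PM/(RT) ⇒ M = ρRT/P = (2.99 × 0.08314 × 514.0) / 4.56

M ≈ 28.0 g/mol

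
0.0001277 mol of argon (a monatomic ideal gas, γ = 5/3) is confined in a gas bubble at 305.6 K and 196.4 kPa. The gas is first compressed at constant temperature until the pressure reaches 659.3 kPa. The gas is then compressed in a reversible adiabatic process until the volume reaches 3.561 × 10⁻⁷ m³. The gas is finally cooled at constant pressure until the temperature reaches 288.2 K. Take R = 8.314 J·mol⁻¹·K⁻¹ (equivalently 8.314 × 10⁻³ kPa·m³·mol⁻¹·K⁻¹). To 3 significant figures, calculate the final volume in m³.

From PV = nRT: V₁ = nRT₁/P₁ = 1.652e-06 m³.
T constant ⇒ Boyle's law P V = const: T₂ = T₁; V₂ = V₁·(P₁/P₂) = 4.921e-07 m³.
Reversible adiabatic, γ = 5/3: T₃ = T₂·(V₂/V₃)^(γ−1) = 379.2 K; P₃ = P₂·(V₂/V₃)^γ = 1130 kPa.
P constant ⇒ V ∝ T: P₄ = P₃; V₄ = V₃·(T₄/T₃) = 2.707e-07 m³.

V₄ ≈ 2.71e-07 m³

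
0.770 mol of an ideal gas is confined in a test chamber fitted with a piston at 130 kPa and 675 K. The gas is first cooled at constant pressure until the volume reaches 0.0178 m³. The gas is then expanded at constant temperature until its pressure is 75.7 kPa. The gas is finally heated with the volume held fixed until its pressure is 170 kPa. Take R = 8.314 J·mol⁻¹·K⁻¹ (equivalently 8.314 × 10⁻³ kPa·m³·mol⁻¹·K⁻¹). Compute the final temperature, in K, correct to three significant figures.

From PV = nRT: V₁ = nRT₁/P₁ = 0.03324 m³.
Isobaric, so V/T is constant: P₂ = P₁; T₂ = T₁·(V₂/V₁) = 361.5 K.
Isothermal, so P V is constant: T₃ = T₂; V₃ = V₂·(P₂/P₃) = 0.03057 m³.
V constant ⇒ P ∝ T: V₄ = V₃; T₄ = T₃·(P₄/P₃) = 811.7 K.

T₄ ≈ 812 K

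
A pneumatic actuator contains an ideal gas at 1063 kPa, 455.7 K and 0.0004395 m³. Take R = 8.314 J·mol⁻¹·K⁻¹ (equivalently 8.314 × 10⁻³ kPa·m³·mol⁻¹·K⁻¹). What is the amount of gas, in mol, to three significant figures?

PV = nRT ⇒ n = PV/(RT) = (1063 × 0.0004395) / (8.314 × 10⁻³ × 455.7)

n ≈ 0.123 mol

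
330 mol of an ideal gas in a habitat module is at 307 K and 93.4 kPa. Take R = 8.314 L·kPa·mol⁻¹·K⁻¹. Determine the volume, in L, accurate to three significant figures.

V ≈ 9.02e+03 L

PV = nRT ⇒ V = nRT/P = (330 × 8.314 × 307) / 93.4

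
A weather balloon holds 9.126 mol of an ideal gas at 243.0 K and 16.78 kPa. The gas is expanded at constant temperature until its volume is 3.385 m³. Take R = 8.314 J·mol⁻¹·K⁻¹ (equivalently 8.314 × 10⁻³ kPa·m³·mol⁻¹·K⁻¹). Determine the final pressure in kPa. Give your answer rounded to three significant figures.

From PV = nRT: V₁ = nRT₁/P₁ = 1.099 m³.
T constant ⇒ Boyle's law P V = const: T₂ = T₁; P₂ = P₁·(V₁/V₂) = 5.447 kPa.

P₂ ≈ 5.45 kPa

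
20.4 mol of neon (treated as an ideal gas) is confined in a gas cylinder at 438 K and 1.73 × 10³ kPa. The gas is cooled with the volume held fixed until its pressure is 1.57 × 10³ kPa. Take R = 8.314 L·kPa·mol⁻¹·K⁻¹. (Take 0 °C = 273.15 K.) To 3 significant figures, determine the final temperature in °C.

From PV = nRT: V₁ = nRT₁/P₁ = 42.94 L.
V constant ⇒ P ∝ T: V₂ = V₁; T₂ = T₁·(P₂/P₁) = 397.5 K.

T₂ ≈ 124 °C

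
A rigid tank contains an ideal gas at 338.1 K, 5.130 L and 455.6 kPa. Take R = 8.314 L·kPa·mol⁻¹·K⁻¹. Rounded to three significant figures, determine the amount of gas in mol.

PV = nRT ⇒ n = PV/(RT) = (455.6 × 5.130) / (8.314 × 338.1)

n ≈ 0.831 mol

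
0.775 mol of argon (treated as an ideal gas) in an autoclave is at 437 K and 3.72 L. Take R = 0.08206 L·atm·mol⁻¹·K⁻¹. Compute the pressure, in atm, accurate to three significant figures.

PV = nRT ⇒ P = nRT/V = (0.775 × 0.08206 × 437) / 3.72

P ≈ 7.47 atm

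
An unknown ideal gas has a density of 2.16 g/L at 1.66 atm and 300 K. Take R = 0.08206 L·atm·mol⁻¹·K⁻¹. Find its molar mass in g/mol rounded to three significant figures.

M ≈ 32.0 g/mol

ρ = PM/(RT) ⇒ M = ρRT/P = (2.16 × 0.08206 × 300.0) / 1.66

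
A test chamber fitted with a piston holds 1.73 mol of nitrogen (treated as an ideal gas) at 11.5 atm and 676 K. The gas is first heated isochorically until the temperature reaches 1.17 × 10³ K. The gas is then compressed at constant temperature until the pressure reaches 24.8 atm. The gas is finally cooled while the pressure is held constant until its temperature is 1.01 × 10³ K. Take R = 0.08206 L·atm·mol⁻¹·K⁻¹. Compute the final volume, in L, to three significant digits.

From PV = nRT: V₁ = nRT₁/P₁ = 8.345 L.
Isochoric, so P/T is constant: V₂ = V₁; P₂ = P₁·(T₂/T₁) = 19.90 atm.
T constant ⇒ Boyle's law P V = const: T₃ = T₂; V₃ = V₂·(P₂/P₃) = 6.697 L.
P constant ⇒ V ∝ T: P₄ = P₃; V₄ = V₃·(T₄/T₃) = 5.782 L.

V₄ ≈ 5.78 L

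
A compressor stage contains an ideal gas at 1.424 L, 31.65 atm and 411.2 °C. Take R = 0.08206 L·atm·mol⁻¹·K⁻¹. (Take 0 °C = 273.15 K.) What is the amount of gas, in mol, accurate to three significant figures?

n ≈ 0.803 mol

Convert: T = 684.35 K.
PV = nRT ⇒ n = PV/(RT) = (31.65 × 1.424) / (0.08206 × 684.35)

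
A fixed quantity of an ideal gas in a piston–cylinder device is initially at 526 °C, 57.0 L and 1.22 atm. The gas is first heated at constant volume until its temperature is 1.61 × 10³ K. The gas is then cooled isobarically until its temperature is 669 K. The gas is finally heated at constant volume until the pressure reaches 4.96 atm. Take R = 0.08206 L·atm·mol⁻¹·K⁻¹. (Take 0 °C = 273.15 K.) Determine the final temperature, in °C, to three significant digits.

Convert: T₁ = 799.1 K.
Isochoric, so P/T is constant: V₂ = V₁; P₂ = P₁·(T₂/T₁) = 2.458 atm.
P constant ⇒ V ∝ T: P₃ = P₂; V₃ = V₂·(T₃/T₂) = 23.69 L.
V constant ⇒ P ∝ T: V₄ = V₃; T₄ = T₃·(P₄/P₃) = 1350 K.

T₄ ≈ 1.08e+03 °C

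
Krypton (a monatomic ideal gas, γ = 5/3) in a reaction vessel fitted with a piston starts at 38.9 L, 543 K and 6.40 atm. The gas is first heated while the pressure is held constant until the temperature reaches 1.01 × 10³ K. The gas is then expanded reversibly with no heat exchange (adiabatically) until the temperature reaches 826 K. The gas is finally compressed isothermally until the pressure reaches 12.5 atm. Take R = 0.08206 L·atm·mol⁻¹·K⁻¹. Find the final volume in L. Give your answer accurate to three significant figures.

Isobaric, so V/T is constant: P₂ = P₁; V₂ = V₁·(T₂/T₁) = 72.36 L.
Adiabatic (γ = 5/3), T V^(γ−1) and P V^γ constant: P₃ = P₂·(T₃/T₂)^(γ/(γ−1)) = 3.871 atm; V₃ = V₂·(T₂/T₃)^(1/(γ−1)) = 97.83 L.
Isothermal, so P V is constant: T₄ = T₃; V₄ = V₃·(P₃/P₄) = 30.30 L.

V₄ ≈ 30.3 L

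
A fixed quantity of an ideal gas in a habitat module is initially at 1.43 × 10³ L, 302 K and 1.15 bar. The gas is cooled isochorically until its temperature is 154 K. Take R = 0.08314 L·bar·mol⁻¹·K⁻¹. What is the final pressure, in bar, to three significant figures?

P₂ ≈ 0.586 bar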